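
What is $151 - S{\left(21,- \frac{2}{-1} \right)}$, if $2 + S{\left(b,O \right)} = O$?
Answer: $151$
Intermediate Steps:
$S{\left(b,O \right)} = -2 + O$
$151 - S{\left(21,- \frac{2}{-1} \right)} = 151 - \left(-2 - \frac{2}{-1}\right) = 151 - \left(-2 - -2\right) = 151 - \left(-2 + 2\right) = 151 - 0 = 151 + 0 = 151$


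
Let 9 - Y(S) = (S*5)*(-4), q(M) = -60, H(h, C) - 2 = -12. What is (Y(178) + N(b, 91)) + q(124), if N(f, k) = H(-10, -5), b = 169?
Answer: 3499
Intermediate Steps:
H(h, C) = -10 (H(h, C) = 2 - 12 = -10)
N(f, k) = -10
Y(S) = 9 + 20*S (Y(S) = 9 - S*5*(-4) = 9 - 5*S*(-4) = 9 - (-20)*S = 9 + 20*S)
(Y(178) + N(b, 91)) + q(124) = ((9 + 20*178) - 10) - 60 = ((9 + 3560) - 10) - 60 = (3569 - 10) - 60 = 3559 - 60 = 3499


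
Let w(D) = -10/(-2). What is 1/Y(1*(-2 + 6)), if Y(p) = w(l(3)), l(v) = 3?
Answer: ⅕ ≈ 0.20000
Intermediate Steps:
w(D) = 5 (w(D) = -10*(-½) = 5)
Y(p) = 5
1/Y(1*(-2 + 6)) = 1/5 = ⅕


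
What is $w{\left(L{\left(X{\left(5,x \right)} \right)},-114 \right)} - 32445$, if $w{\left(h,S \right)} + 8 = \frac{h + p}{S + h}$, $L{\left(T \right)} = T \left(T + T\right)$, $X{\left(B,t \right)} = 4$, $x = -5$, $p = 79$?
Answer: $- \frac{2661257}{82} \approx -32454.0$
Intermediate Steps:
$L{\left(T \right)} = 2 T^{2}$ ($L{\left(T \right)} = T 2 T = 2 T^{2}$)
$w{\left(h,S \right)} = -8 + \frac{79 + h}{S + h}$ ($w{\left(h,S \right)} = -8 + \frac{h + 79}{S + h} = -8 + \frac{79 + h}{S + h}$)
$w{\left(L{\left(X{\left(5,x \right)} \right)},-114 \right)} - 32445 = \frac{79 - -912 - 7 \cdot 2 \cdot 4^{2}}{-114 + 2 \cdot 4^{2}} - 32445 = \frac{79 + 912 - 7 \cdot 2 \cdot 16}{-114 + 2 \cdot 16} - 32445 = \frac{79 + 912 - 224}{-114 + 32} - 32445 = \frac{79 + 912 - 224}{-82} - 32445 = \left(- \frac{1}{82}\right) 767 - 32445 = - \frac{767}{82} - 32445 = - \frac{2661257}{82}$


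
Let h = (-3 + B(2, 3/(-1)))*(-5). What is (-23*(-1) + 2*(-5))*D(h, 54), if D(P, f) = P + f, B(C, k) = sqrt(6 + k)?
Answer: 897 - 65*sqrt(3) ≈ 784.42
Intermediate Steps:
h = 15 - 5*sqrt(3) (h = (-3 + sqrt(6 + 3/(-1)))*(-5) = (-3 + sqrt(6 + 3*(-1)))*(-5) = (-3 + sqrt(6 - 3))*(-5) = (-3 + sqrt(3))*(-5) = 15 - 5*sqrt(3) ≈ 6.3397)
(-23*(-1) + 2*(-5))*D(h, 54) = (-23*(-1) + 2*(-5))*((15 - 5*sqrt(3)) + 54) = (23 - 10)*(69 - 5*sqrt(3)) = 13*(69 - 5*sqrt(3)) = 897 - 65*sqrt(3)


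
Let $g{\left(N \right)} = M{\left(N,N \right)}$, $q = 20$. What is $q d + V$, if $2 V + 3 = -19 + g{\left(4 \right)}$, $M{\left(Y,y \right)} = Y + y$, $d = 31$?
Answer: $613$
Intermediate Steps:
$g{\left(N \right)} = 2 N$ ($g{\left(N \right)} = N + N = 2 N$)
$V = -7$ ($V = - \frac{3}{2} + \frac{-19 + 2 \cdot 4}{2} = - \frac{3}{2} + \frac{-19 + 8}{2} = - \frac{3}{2} + \frac{1}{2} \left(-11\right) = - \frac{3}{2} - \frac{11}{2} = -7$)
$q d + V = 20 \cdot 31 - 7 = 620 - 7 = 613$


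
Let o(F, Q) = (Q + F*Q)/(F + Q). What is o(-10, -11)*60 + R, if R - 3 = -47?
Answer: -2288/7 ≈ -326.86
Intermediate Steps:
R = -44 (R = 3 - 47 = -44)
o(F, Q) = (Q + F*Q)/(F + Q)
o(-10, -11)*60 + R = -11*(1 - 10)/(-10 - 11)*60 - 44 = -11*(-9)/(-21)*60 - 44 = -11*(-1/21)*(-9)*60 - 44 = -33/7*60 - 44 = -1980/7 - 44 = -2288/7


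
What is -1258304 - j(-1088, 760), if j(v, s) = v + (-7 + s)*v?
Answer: -437952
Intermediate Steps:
j(v, s) = v + v*(-7 + s)
-1258304 - j(-1088, 760) = -1258304 - (-1088)*(-6 + 760) = -1258304 - (-1088)*754 = -1258304 - 1*(-820352) = -1258304 + 820352 = -437952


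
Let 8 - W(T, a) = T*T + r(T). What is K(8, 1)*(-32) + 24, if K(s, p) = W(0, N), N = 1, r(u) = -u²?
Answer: -232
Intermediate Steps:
W(T, a) = 8 (W(T, a) = 8 - (T*T - T²) = 8 - (T² - T²) = 8 - 1*0 = 8 + 0 = 8)
K(s, p) = 8
K(8, 1)*(-32) + 24 = 8*(-32) + 24 = -256 + 24 = -232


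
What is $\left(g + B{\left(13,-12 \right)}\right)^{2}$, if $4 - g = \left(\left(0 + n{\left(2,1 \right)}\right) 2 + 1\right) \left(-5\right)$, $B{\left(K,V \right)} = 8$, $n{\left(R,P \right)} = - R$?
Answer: $9$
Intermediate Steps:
$g = -11$ ($g = 4 - \left(\left(0 - 2\right) 2 + 1\right) \left(-5\right) = 4 - \left(\left(-2\right) 2 + 1\right) \left(-5\right) = 4 - \left(-4 + 1\right) \left(-5\right) = 4 - \left(-3\right) \left(-5\right) = 4 - 15 = -11$)
$\left(g + B{\left(13,-12 \right)}\right)^{2} = \left(-11 + 8\right)^{2} = \left(-3\right)^{2} = 9$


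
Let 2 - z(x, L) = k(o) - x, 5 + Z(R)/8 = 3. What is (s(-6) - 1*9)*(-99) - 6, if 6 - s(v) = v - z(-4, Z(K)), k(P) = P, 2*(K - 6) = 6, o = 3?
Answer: 192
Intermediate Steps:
K = 9 (K = 6 + (½)*6 = 6 + 3 = 9)
Z(R) = -16 (Z(R) = -40 + 8*3 = -40 + 24 = -16)
z(x, L) = -1 + x (z(x, L) = 2 - (3 - x) = 2 + (-3 + x) = -1 + x)
s(v) = 1 - v (s(v) = 6 - (v - (-1 - 4)) = 6 - (v - 1*(-5)) = 6 - (v + 5) = 6 - (5 + v) = 6 + (-5 - v) = 1 - v)
(s(-6) - 1*9)*(-99) - 6 = ((1 - 1*(-6)) - 1*9)*(-99) - 6 = ((1 + 6) - 9)*(-99) - 6 = (7 - 9)*(-99) - 6 = -2*(-99) - 6 = 198 - 6 = 192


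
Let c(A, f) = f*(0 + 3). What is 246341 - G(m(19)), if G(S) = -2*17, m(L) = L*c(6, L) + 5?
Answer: 246375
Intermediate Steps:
c(A, f) = 3*f (c(A, f) = f*3 = 3*f)
m(L) = 5 + 3*L² (m(L) = L*(3*L) + 5 = 3*L² + 5 = 5 + 3*L²)
G(S) = -34
246341 - G(m(19)) = 246341 - 1*(-34) = 246341 + 34 = 246375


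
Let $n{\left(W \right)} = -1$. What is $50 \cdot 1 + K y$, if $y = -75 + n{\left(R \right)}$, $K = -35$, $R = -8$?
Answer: $2710$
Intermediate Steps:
$y = -76$ ($y = -75 - 1 = -76$)
$50 \cdot 1 + K y = 50 \cdot 1 - -2660 = 50 + 2660 = 2710$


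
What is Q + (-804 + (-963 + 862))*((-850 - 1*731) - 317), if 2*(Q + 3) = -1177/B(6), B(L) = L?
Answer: 20611067/12 ≈ 1.7176e+6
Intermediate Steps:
Q = -1213/12 (Q = -3 + (-1177/6)/2 = -3 + (-1177*⅙)/2 = -3 + (½)*(-1177/6) = -3 - 1177/12 = -1213/12 ≈ -101.08)
Q + (-804 + (-963 + 862))*((-850 - 1*731) - 317) = -1213/12 + (-804 + (-963 + 862))*((-850 - 1*731) - 317) = -1213/12 + (-804 - 101)*((-850 - 731) - 317) = -1213/12 - 905*(-1581 - 317) = -1213/12 - 905*(-1898) = -1213/12 + 1717690 = 20611067/12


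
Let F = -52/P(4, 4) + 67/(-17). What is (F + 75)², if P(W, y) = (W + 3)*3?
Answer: 599466256/127449 ≈ 4703.6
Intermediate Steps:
P(W, y) = 9 + 3*W (P(W, y) = (3 + W)*3 = 9 + 3*W)
F = -2291/357 (F = -52/(9 + 3*4) + 67/(-17) = -52/(9 + 12) + 67*(-1/17) = -52/21 - 67/17 = -2291/357 ≈ -6.4174)
(F + 75)² = (-2291/357 + 75)² = (24484/357)² = 599466256/127449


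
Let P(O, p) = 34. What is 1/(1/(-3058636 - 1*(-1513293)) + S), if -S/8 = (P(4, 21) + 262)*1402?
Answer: -1545343/5130439858049 ≈ -3.0121e-7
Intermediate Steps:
S = -3319936 (S = -8*(34 + 262)*1402 = -2368*1402 = -8*414992 = -3319936)
1/(1/(-3058636 - 1*(-1513293)) + S) = 1/(1/(-3058636 - 1*(-1513293)) - 3319936) = 1/(1/(-3058636 + 1513293) - 3319936) = 1/(1/(-1545343) - 3319936) = 1/(-1/1545343 - 3319936) = 1/(-5130439858049/1545343) = -1545343/5130439858049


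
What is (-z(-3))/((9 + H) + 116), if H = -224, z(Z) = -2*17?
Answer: -34/99 ≈ -0.34343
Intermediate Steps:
z(Z) = -34
(-z(-3))/((9 + H) + 116) = (-1*(-34))/((9 - 224) + 116) = 34/(-215 + 116) = 34/(-99) = -1/99*34 = -34/99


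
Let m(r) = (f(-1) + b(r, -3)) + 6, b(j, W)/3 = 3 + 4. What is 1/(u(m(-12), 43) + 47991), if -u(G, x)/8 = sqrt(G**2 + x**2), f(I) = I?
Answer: 47991/2302974481 + 40*sqrt(101)/2302974481 ≈ 2.1013e-5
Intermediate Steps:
b(j, W) = 21 (b(j, W) = 3*(3 + 4) = 3*7 = 21)
m(r) = 26 (m(r) = (-1 + 21) + 6 = 20 + 6 = 26)
u(G, x) = -8*sqrt(G**2 + x**2)
1/(u(m(-12), 43) + 47991) = 1/(-8*sqrt(26**2 + 43**2) + 47991) = 1/(-8*sqrt(676 + 1849) + 47991) = 1/(-40*sqrt(101) + 47991) = 1/(47991 - 40*sqrt(101))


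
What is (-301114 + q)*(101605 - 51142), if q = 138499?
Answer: -8206040745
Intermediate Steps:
(-301114 + q)*(101605 - 51142) = (-301114 + 138499)*(101605 - 51142) = -162615*50463 = -8206040745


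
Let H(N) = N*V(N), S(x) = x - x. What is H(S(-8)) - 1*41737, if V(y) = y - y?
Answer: -41737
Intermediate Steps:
V(y) = 0
S(x) = 0
H(N) = 0 (H(N) = N*0 = 0)
H(S(-8)) - 1*41737 = 0 - 1*41737 = 0 - 41737 = -41737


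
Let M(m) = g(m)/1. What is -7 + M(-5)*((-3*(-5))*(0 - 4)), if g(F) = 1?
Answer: -67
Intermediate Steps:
M(m) = 1 (M(m) = 1/1 = 1*1 = 1)
-7 + M(-5)*((-3*(-5))*(0 - 4)) = -7 + 1*((-3*(-5))*(0 - 4)) = -7 + 1*(15*(-4)) = -7 + 1*(-60) = -7 - 60 = -67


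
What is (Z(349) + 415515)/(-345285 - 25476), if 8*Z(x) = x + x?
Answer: -1662409/1483044 ≈ -1.1209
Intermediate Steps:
Z(x) = x/4 (Z(x) = (x + x)/8 = (2*x)/8 = x/4)
(Z(349) + 415515)/(-345285 - 25476) = ((1/4)*349 + 415515)/(-345285 - 25476) = (349/4 + 415515)/(-370761) = (1662409/4)*(-1/370761) = -1662409/1483044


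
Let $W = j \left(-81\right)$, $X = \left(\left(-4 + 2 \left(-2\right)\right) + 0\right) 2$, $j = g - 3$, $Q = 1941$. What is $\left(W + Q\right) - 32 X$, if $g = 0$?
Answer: $2696$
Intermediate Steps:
$j = -3$ ($j = 0 - 3 = -3$)
$X = -16$ ($X = \left(\left(-4 - 4\right) + 0\right) 2 = \left(-8 + 0\right) 2 = \left(-8\right) 2 = -16$)
$W = 243$ ($W = \left(-3\right) \left(-81\right) = 243$)
$\left(W + Q\right) - 32 X = \left(243 + 1941\right) - -512 = 2184 + 512 = 2696$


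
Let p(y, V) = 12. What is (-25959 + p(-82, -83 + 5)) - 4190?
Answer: -30137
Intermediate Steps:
(-25959 + p(-82, -83 + 5)) - 4190 = (-25959 + 12) - 4190 = -25947 - 4190 = -30137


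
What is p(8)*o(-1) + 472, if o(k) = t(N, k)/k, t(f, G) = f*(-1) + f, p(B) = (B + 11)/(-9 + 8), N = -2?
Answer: 472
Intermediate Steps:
p(B) = -11 - B (p(B) = (11 + B)/(-1) = (11 + B)*(-1) = -11 - B)
t(f, G) = 0 (t(f, G) = -f + f = 0)
o(k) = 0 (o(k) = 0/k = 0)
p(8)*o(-1) + 472 = (-11 - 1*8)*0 + 472 = (-11 - 8)*0 + 472 = -19*0 + 472 = 0 + 472 = 472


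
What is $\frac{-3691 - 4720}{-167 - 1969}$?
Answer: $\frac{8411}{2136} \approx 3.9377$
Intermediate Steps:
$\frac{-3691 - 4720}{-167 - 1969} = - \frac{8411}{-2136} = \left(-8411\right) \left(- \frac{1}{2136}\right) = \frac{8411}{2136}$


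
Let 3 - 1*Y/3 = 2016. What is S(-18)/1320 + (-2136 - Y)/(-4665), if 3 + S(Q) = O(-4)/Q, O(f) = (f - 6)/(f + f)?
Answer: -24798139/29557440 ≈ -0.83898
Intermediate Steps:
Y = -6039 (Y = 9 - 3*2016 = 9 - 6048 = -6039)
O(f) = (-6 + f)/(2*f) (O(f) = (-6 + f)/((2*f)) = (-6 + f)*(1/(2*f)) = (-6 + f)/(2*f))
S(Q) = -3 + 5/(4*Q) (S(Q) = -3 + ((½)*(-6 - 4)/(-4))/Q = -3 + ((½)*(-¼)*(-10))/Q = -3 + 5/(4*Q))
S(-18)/1320 + (-2136 - Y)/(-4665) = (-3 + (5/4)/(-18))/1320 + (-2136 - 1*(-6039))/(-4665) = (-3 + (5/4)*(-1/18))*(1/1320) + (-2136 + 6039)*(-1/4665) = (-3 - 5/72)*(1/1320) + 3903*(-1/4665) = -221/72*1/1320 - 1301/1555 = -221/95040 - 1301/1555 = -24798139/29557440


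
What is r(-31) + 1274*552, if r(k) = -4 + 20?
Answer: 703264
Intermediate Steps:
r(k) = 16
r(-31) + 1274*552 = 16 + 1274*552 = 16 + 703248 = 703264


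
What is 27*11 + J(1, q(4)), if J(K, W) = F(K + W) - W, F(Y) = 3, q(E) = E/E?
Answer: 299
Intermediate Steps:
q(E) = 1
J(K, W) = 3 - W
27*11 + J(1, q(4)) = 27*11 + (3 - 1*1) = 297 + (3 - 1) = 297 + 2 = 299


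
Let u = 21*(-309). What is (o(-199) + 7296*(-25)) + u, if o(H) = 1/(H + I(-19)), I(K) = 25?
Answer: -32866687/174 ≈ -1.8889e+5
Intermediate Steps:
u = -6489
o(H) = 1/(25 + H) (o(H) = 1/(H + 25) = 1/(25 + H))
(o(-199) + 7296*(-25)) + u = (1/(25 - 199) + 7296*(-25)) - 6489 = (1/(-174) - 182400) - 6489 = (-1/174 - 182400) - 6489 = -31737601/174 - 6489 = -32866687/174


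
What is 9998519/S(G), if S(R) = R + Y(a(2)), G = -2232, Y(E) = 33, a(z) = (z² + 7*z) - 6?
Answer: -9998519/2199 ≈ -4546.8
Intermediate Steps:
a(z) = -6 + z² + 7*z
S(R) = 33 + R (S(R) = R + 33 = 33 + R)
9998519/S(G) = 9998519/(33 - 2232) = 9998519/(-2199) = 9998519*(-1/2199) = -9998519/2199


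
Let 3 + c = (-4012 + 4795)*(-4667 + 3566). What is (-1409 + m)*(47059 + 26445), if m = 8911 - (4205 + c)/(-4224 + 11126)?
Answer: 1934503447120/3451 ≈ 5.6056e+8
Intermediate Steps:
c = -862086 (c = -3 + (-4012 + 4795)*(-4667 + 3566) = -3 + 783*(-1101) = -3 - 862083 = -862086)
m = 62361603/6902 (m = 8911 - (4205 - 862086)/(-4224 + 11126) = 8911 - (-857881)/6902 = 8911 - 1*(-857881/6902) = 8911 + 857881/6902 = 62361603/6902 ≈ 9035.3)
(-1409 + m)*(47059 + 26445) = (-1409 + 62361603/6902)*(47059 + 26445) = (52636685/6902)*73504 = 1934503447120/3451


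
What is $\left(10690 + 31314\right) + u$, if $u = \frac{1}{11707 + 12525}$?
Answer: $\frac{1017840929}{24232} \approx 42004.0$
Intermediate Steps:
$u = \frac{1}{24232} \approx 4.1268 \cdot 10^{-5}$
$\left(10690 + 31314\right) + u = \left(10690 + 31314\right) + \frac{1}{24232} = 42004 + \frac{1}{24232} = \frac{1017840929}{24232}$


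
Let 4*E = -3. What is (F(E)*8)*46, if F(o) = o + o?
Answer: -552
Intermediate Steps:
E = -¾ (E = (¼)*(-3) = -¾ ≈ -0.75000)
F(o) = 2*o
(F(E)*8)*46 = ((2*(-¾))*8)*46 = -3/2*8*46 = -12*46 = -552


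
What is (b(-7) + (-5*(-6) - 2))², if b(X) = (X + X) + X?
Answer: 49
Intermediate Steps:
b(X) = 3*X (b(X) = 2*X + X = 3*X)
(b(-7) + (-5*(-6) - 2))² = (3*(-7) + (-5*(-6) - 2))² = (-21 + (30 - 2))² = (-21 + 28)² = 7² = 49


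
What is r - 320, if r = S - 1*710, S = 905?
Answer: -125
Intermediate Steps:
r = 195 (r = 905 - 1*710 = 905 - 710 = 195)
r - 320 = 195 - 320 = -125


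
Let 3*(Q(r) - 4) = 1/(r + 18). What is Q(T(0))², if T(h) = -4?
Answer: 28561/1764 ≈ 16.191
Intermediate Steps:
Q(r) = 4 + 1/(3*(18 + r)) (Q(r) = 4 + 1/(3*(r + 18)) = 4 + 1/(3*(18 + r)))
Q(T(0))² = ((217 + 12*(-4))/(3*(18 - 4)))² = ((⅓)*(217 - 48)/14)² = ((⅓)*(1/14)*169)² = (169/42)² = 28561/1764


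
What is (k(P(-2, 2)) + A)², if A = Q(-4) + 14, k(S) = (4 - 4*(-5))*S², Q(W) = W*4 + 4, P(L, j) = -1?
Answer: 676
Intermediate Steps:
Q(W) = 4 + 4*W (Q(W) = 4*W + 4 = 4 + 4*W)
k(S) = 24*S² (k(S) = (4 + 20)*S² = 24*S²)
A = 2 (A = (4 + 4*(-4)) + 14 = (4 - 16) + 14 = -12 + 14 = 2)
(k(P(-2, 2)) + A)² = (24*(-1)² + 2)² = (24*1 + 2)² = (24 + 2)² = 26² = 676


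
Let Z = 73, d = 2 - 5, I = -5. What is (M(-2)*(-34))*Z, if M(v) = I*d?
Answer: -37230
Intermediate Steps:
d = -3
M(v) = 15 (M(v) = -5*(-3) = 15)
(M(-2)*(-34))*Z = (15*(-34))*73 = -510*73 = -37230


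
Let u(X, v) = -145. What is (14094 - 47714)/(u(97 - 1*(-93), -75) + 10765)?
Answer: -1681/531 ≈ -3.1657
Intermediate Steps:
(14094 - 47714)/(u(97 - 1*(-93), -75) + 10765) = (14094 - 47714)/(-145 + 10765) = -33620/10620 = -33620*1/10620 = -1681/531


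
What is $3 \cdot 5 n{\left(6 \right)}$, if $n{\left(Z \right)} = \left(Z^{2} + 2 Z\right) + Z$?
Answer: $810$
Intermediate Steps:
$n{\left(Z \right)} = Z^{2} + 3 Z$
$3 \cdot 5 n{\left(6 \right)} = 3 \cdot 5 \cdot 6 \left(3 + 6\right) = 15 \cdot 6 \cdot 9 = 15 \cdot 54 = 810$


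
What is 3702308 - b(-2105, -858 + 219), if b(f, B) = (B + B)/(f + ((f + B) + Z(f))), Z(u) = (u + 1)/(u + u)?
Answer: 12595365690818/3402031 ≈ 3.7023e+6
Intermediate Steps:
Z(u) = (1 + u)/(2*u) (Z(u) = (1 + u)/((2*u)) = (1 + u)*(1/(2*u)) = (1 + u)/(2*u))
b(f, B) = 2*B/(B + 2*f + (1 + f)/(2*f)) (b(f, B) = (B + B)/(f + ((f + B) + (1 + f)/(2*f))) = (2*B)/(f + ((B + f) + (1 + f)/(2*f))) = (2*B)/(f + (B + f + (1 + f)/(2*f))) = (2*B)/(B + 2*f + (1 + f)/(2*f)) = 2*B/(B + 2*f + (1 + f)/(2*f)))
3702308 - b(-2105, -858 + 219) = 3702308 - 4*(-858 + 219)*(-2105)/(1 - 2105 + 2*(-2105)*((-858 + 219) + 2*(-2105))) = 3702308 - 4*(-639)*(-2105)/(1 - 2105 + 2*(-2105)*(-639 - 4210)) = 3702308 - 4*(-639)*(-2105)/(1 - 2105 + 2*(-2105)*(-4849)) = 3702308 - 4*(-639)*(-2105)/(1 - 2105 + 20414290) = 3702308 - 4*(-639)*(-2105)/20412186 = 3702308 - 1*896730/3402031 = 3702308 - 896730/3402031 = 12595365690818/3402031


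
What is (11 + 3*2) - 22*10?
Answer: -203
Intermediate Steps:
(11 + 3*2) - 22*10 = (11 + 6) - 1*220 = 17 - 220 = -203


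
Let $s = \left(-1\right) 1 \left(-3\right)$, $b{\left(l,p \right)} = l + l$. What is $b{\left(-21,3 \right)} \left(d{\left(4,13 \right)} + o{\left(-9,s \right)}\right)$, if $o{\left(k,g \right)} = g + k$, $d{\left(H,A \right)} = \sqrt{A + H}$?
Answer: $252 - 42 \sqrt{17} \approx 78.83$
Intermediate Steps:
$b{\left(l,p \right)} = 2 l$
$s = 3$ ($s = \left(-1\right) \left(-3\right) = 3$)
$b{\left(-21,3 \right)} \left(d{\left(4,13 \right)} + o{\left(-9,s \right)}\right) = 2 \left(-21\right) \left(\sqrt{13 + 4} + \left(3 - 9\right)\right) = - 42 \left(\sqrt{17} - 6\right) = - 42 \left(-6 + \sqrt{17}\right) = 252 - 42 \sqrt{17}$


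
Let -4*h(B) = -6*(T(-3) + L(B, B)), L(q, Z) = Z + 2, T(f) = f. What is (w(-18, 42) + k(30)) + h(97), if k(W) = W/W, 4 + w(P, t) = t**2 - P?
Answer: 1923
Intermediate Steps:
w(P, t) = -4 + t**2 - P (w(P, t) = -4 + (t**2 - P) = -4 + t**2 - P)
L(q, Z) = 2 + Z
h(B) = -3/2 + 3*B/2 (h(B) = -(-3)*(-3 + (2 + B))/2 = -(-3)*(-1 + B)/2 = -(6 - 6*B)/4 = -3/2 + 3*B/2)
k(W) = 1
(w(-18, 42) + k(30)) + h(97) = ((-4 + 42**2 - 1*(-18)) + 1) + (-3/2 + (3/2)*97) = ((-4 + 1764 + 18) + 1) + (-3/2 + 291/2) = (1778 + 1) + 144 = 1779 + 144 = 1923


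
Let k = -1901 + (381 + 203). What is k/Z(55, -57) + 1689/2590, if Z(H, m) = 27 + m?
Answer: 11539/259 ≈ 44.552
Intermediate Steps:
k = -1317 (k = -1901 + 584 = -1317)
k/Z(55, -57) + 1689/2590 = -1317/(27 - 57) + 1689/2590 = -1317/(-30) + 1689*(1/2590) = -1317*(-1/30) + 1689/2590 = 439/10 + 1689/2590 = 11539/259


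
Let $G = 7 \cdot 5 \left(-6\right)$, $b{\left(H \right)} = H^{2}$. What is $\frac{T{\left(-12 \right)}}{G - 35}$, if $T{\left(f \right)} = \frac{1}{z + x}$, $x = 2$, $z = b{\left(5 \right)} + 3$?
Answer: $- \frac{1}{7350} \approx -0.00013605$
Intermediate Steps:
$z = 28$ ($z = 5^{2} + 3 = 25 + 3 = 28$)
$G = -210$ ($G = 35 \left(-6\right) = -210$)
$T{\left(f \right)} = \frac{1}{30}$ ($T{\left(f \right)} = \frac{1}{28 + 2} = \frac{1}{30}$)
$\frac{T{\left(-12 \right)}}{G - 35} = \frac{1}{-210 - 35} \cdot \frac{1}{30} = \frac{1}{-245} \cdot \frac{1}{30} = \left(- \frac{1}{245}\right) \frac{1}{30} = - \frac{1}{7350}$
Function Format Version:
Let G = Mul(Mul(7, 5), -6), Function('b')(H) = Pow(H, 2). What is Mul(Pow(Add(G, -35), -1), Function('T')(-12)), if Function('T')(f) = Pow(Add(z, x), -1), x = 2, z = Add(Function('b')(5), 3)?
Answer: Rational(-1, 7350) ≈ -0.00013605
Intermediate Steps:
z = 28 (z = Add(Pow(5, 2), 3) = Add(25, 3) = 28)
G = -210 (G = Mul(35, -6) = -210)
Function('T')(f) = Rational(1, 30) (Function('T')(f) = Pow(Add(28, 2), -1) = Pow(30, -1) = Rational(1, 30))
Mul(Pow(Add(G, -35), -1), Function('T')(-12)) = Mul(Pow(Add(-210, -35), -1), Rational(1, 30)) = Mul(Pow(-245, -1), Rational(1, 30)) = Mul(Rational(-1, 245), Rational(1, 30)) = Rational(-1, 7350)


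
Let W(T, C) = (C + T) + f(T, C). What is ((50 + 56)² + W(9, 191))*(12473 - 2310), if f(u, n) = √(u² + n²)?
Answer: 116224068 + 10163*√36562 ≈ 1.1817e+8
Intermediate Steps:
f(u, n) = √(n² + u²)
W(T, C) = C + T + √(C² + T²) (W(T, C) = (C + T) + √(C² + T²) = C + T + √(C² + T²))
((50 + 56)² + W(9, 191))*(12473 - 2310) = ((50 + 56)² + (191 + 9 + √(191² + 9²)))*(12473 - 2310) = (106² + (191 + 9 + √(36481 + 81)))*10163 = (11236 + (191 + 9 + √36562))*10163 = (11236 + (200 + √36562))*10163 = (11436 + √36562)*10163 = 116224068 + 10163*√36562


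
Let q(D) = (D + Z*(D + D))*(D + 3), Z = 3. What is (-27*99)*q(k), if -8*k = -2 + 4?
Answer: 205821/16 ≈ 12864.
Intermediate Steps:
k = -¼ (k = -(-2 + 4)/8 = -⅛*2 = -¼ ≈ -0.25000)
q(D) = 7*D*(3 + D) (q(D) = (D + 3*(D + D))*(D + 3) = (D + 3*(2*D))*(3 + D) = (D + 6*D)*(3 + D) = (7*D)*(3 + D) = 7*D*(3 + D))
(-27*99)*q(k) = (-27*99)*(7*(-¼)*(3 - ¼)) = -18711*(-1)*11/(4*4) = -2673*(-77/16) = 205821/16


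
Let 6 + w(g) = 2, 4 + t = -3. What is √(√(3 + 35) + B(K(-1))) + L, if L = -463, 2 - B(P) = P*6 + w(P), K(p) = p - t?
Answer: -463 + I*√(30 - √38) ≈ -463.0 + 4.8822*I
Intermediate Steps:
t = -7 (t = -4 - 3 = -7)
w(g) = -4 (w(g) = -6 + 2 = -4)
K(p) = 7 + p (K(p) = p - 1*(-7) = p + 7 = 7 + p)
B(P) = 6 - 6*P (B(P) = 2 - (P*6 - 4) = 2 - (6*P - 4) = 2 - (-4 + 6*P) = 2 + (4 - 6*P) = 6 - 6*P)
√(√(3 + 35) + B(K(-1))) + L = √(√(3 + 35) + (6 - 6*(7 - 1))) - 463 = √(√38 + (6 - 6*6)) - 463 = √(√38 + (6 - 36)) - 463 = √(√38 - 30) - 463 = √(-30 + √38) - 463 = -463 + √(-30 + √38)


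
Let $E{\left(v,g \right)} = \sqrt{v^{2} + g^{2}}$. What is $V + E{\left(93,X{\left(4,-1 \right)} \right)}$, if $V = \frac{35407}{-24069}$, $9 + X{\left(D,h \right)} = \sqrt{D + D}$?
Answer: $- \frac{35407}{24069} + \sqrt{8738 - 36 \sqrt{2}} \approx 91.734$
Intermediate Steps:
$X{\left(D,h \right)} = -9 + \sqrt{2} \sqrt{D}$ ($X{\left(D,h \right)} = -9 + \sqrt{D + D} = -9 + \sqrt{2 D} = -9 + \sqrt{2} \sqrt{D}$)
$E{\left(v,g \right)} = \sqrt{g^{2} + v^{2}}$
$V = - \frac{35407}{24069}$ ($V = 35407 \left(- \frac{1}{24069}\right) = - \frac{35407}{24069} \approx -1.4711$)
$V + E{\left(93,X{\left(4,-1 \right)} \right)} = - \frac{35407}{24069} + \sqrt{\left(-9 + \sqrt{2} \sqrt{4}\right)^{2} + 93^{2}} = - \frac{35407}{24069} + \sqrt{\left(-9 + \sqrt{2} \cdot 2\right)^{2} + 8649} = - \frac{35407}{24069} + \sqrt{\left(-9 + 2 \sqrt{2}\right)^{2} + 8649} = - \frac{35407}{24069} + \sqrt{8649 + \left(-9 + 2 \sqrt{2}\right)^{2}}$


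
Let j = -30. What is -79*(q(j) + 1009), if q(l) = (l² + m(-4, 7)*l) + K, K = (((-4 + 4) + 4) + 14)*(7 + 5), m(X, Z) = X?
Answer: -177355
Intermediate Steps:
K = 216 (K = ((0 + 4) + 14)*12 = (4 + 14)*12 = 18*12 = 216)
q(l) = 216 + l² - 4*l (q(l) = (l² - 4*l) + 216 = 216 + l² - 4*l)
-79*(q(j) + 1009) = -79*((216 + (-30)² - 4*(-30)) + 1009) = -79*((216 + 900 + 120) + 1009) = -79*(1236 + 1009) = -79*2245 = -177355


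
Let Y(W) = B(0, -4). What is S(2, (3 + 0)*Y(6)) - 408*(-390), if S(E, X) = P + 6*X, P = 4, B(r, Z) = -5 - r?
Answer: 159034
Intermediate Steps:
Y(W) = -5 (Y(W) = -5 - 1*0 = -5 + 0 = -5)
S(E, X) = 4 + 6*X
S(2, (3 + 0)*Y(6)) - 408*(-390) = (4 + 6*((3 + 0)*(-5))) - 408*(-390) = (4 + 6*(3*(-5))) + 159120 = (4 + 6*(-15)) + 159120 = (4 - 90) + 159120 = -86 + 159120 = 159034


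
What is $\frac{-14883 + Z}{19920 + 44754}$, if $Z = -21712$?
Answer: $- \frac{36595}{64674} \approx -0.56584$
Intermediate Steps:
$\frac{-14883 + Z}{19920 + 44754} = \frac{-14883 - 21712}{19920 + 44754} = - \frac{36595}{64674}$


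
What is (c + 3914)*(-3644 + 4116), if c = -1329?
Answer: 1220120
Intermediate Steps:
(c + 3914)*(-3644 + 4116) = (-1329 + 3914)*(-3644 + 4116) = 2585*472 = 1220120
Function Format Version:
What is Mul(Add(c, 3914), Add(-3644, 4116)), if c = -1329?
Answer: 1220120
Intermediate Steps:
Mul(Add(c, 3914), Add(-3644, 4116)) = Mul(Add(-1329, 3914), Add(-3644, 4116)) = Mul(2585, 472) = 1220120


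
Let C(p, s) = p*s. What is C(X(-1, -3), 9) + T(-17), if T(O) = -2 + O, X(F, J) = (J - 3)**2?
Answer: 305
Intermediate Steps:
X(F, J) = (-3 + J)**2
C(X(-1, -3), 9) + T(-17) = (-3 - 3)**2*9 + (-2 - 17) = (-6)**2*9 - 19 = 36*9 - 19 = 324 - 19 = 305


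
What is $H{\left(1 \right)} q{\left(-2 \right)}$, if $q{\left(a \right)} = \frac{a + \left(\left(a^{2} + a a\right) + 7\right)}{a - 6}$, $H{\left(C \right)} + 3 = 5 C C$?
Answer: $- \frac{13}{4} \approx -3.25$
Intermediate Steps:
$H{\left(C \right)} = -3 + 5 C^{2}$ ($H{\left(C \right)} = -3 + 5 C C = -3 + 5 C^{2}$)
$q{\left(a \right)} = \frac{7 + a + 2 a^{2}}{-6 + a}$ ($q{\left(a \right)} = \frac{a + \left(\left(a^{2} + a^{2}\right) + 7\right)}{-6 + a} = \frac{a + \left(2 a^{2} + 7\right)}{-6 + a} = \frac{a + \left(7 + 2 a^{2}\right)}{-6 + a} = \frac{7 + a + 2 a^{2}}{-6 + a}$)
$H{\left(1 \right)} q{\left(-2 \right)} = \left(-3 + 5 \cdot 1^{2}\right) \frac{7 - 2 + 2 \left(-2\right)^{2}}{-6 - 2} = \left(-3 + 5 \cdot 1\right) \frac{7 - 2 + 2 \cdot 4}{-8} = \left(-3 + 5\right) \left(- \frac{7 - 2 + 8}{8}\right) = 2 \left(\left(- \frac{1}{8}\right) 13\right) = 2 \left(- \frac{13}{8}\right) = - \frac{13}{4}$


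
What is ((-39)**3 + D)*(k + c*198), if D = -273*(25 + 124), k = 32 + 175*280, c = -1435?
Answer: 23508859608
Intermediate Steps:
k = 49032 (k = 32 + 49000 = 49032)
D = -40677 (D = -273*149 = -40677)
((-39)**3 + D)*(k + c*198) = ((-39)**3 - 40677)*(49032 - 1435*198) = (-59319 - 40677)*(49032 - 284130) = -99996*(-235098) = 23508859608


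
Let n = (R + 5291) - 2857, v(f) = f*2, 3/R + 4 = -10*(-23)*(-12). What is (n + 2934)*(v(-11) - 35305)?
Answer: -524151962723/2764 ≈ -1.8964e+8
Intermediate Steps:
R = -3/2764 (R = 3/(-4 - 10*(-23)*(-12)) = 3/(-4 + 230*(-12)) = 3/(-4 - 2760) = 3/(-2764) = 3*(-1/2764) = -3/2764 ≈ -0.0010854)
v(f) = 2*f
n = 6727573/2764 (n = (-3/2764 + 5291) - 2857 = 14624321/2764 - 2857 = 6727573/2764 ≈ 2434.0)
(n + 2934)*(v(-11) - 35305) = (6727573/2764 + 2934)*(2*(-11) - 35305) = 14837149*(-22 - 35305)/2764 = (14837149/2764)*(-35327) = -524151962723/2764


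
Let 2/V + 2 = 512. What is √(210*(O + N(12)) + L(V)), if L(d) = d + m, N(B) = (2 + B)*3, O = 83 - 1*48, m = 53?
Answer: √1054900830/255 ≈ 127.37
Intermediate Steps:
O = 35 (O = 83 - 48 = 35)
N(B) = 6 + 3*B
V = 1/255 (V = 2/(-2 + 512) = 2/510 = 2*(1/510) = 1/255 ≈ 0.0039216)
L(d) = 53 + d (L(d) = d + 53 = 53 + d)
√(210*(O + N(12)) + L(V)) = √(210*(35 + (6 + 3*12)) + (53 + 1/255)) = √(210*(35 + (6 + 36)) + 13516/255) = √(210*(35 + 42) + 13516/255) = √(210*77 + 13516/255) = √(16170 + 13516/255) = √(4136866/255) = √1054900830/255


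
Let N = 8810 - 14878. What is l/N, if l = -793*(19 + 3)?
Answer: 8723/3034 ≈ 2.8751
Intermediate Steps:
N = -6068
l = -17446 (l = -793*22 = -17446)
l/N = -17446/(-6068) = -17446*(-1/6068) = 8723/3034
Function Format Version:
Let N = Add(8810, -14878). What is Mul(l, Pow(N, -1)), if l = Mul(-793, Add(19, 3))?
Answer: Rational(8723, 3034) ≈ 2.8751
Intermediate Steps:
N = -6068
l = -17446 (l = Mul(-793, 22) = -17446)
Mul(l, Pow(N, -1)) = Mul(-17446, Pow(-6068, -1)) = Mul(-17446, Rational(-1, 6068)) = Rational(8723, 3034)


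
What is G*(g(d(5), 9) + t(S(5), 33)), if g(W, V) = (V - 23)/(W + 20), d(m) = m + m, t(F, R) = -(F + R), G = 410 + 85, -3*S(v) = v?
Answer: -15741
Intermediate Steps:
S(v) = -v/3
G = 495
t(F, R) = -F - R
d(m) = 2*m
g(W, V) = (-23 + V)/(20 + W)
G*(g(d(5), 9) + t(S(5), 33)) = 495*((-23 + 9)/(20 + 2*5) + (-(-1)*5/3 - 1*33)) = 495*(-14/(20 + 10) + (-1*(-5/3) - 33)) = 495*(-14/30 + (5/3 - 33)) = 495*((1/30)*(-14) - 94/3) = 495*(-7/15 - 94/3) = 495*(-159/5) = -15741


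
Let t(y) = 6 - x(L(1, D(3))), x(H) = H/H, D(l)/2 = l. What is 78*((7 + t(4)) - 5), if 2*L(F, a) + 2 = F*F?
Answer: 546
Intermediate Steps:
D(l) = 2*l
L(F, a) = -1 + F²/2 (L(F, a) = -1 + (F*F)/2 = -1 + F²/2)
x(H) = 1
t(y) = 5 (t(y) = 6 - 1*1 = 6 - 1 = 5)
78*((7 + t(4)) - 5) = 78*((7 + 5) - 5) = 78*(12 - 5) = 78*7 = 546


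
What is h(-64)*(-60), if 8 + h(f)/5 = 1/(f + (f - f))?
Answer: 38475/16 ≈ 2404.7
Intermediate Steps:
h(f) = -40 + 5/f (h(f) = -40 + 5/(f + (f - f)) = -40 + 5/(f + 0) = -40 + 5/f)
h(-64)*(-60) = (-40 + 5/(-64))*(-60) = (-40 + 5*(-1/64))*(-60) = (-40 - 5/64)*(-60) = -2565/64*(-60) = 38475/16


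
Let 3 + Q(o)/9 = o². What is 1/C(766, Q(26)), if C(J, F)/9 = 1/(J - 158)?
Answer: 608/9 ≈ 67.556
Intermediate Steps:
Q(o) = -27 + 9*o²
C(J, F) = 9/(-158 + J) (C(J, F) = 9/(J - 158) = 9/(-158 + J))
1/C(766, Q(26)) = 1/(9/(-158 + 766)) = 1/(9/608) = 608/9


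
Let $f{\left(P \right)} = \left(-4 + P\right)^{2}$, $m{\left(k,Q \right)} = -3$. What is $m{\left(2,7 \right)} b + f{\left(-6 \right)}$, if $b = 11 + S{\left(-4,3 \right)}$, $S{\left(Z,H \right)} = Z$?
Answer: $79$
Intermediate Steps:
$b = 7$ ($b = 11 - 4 = 7$)
$m{\left(2,7 \right)} b + f{\left(-6 \right)} = \left(-3\right) 7 + \left(-4 - 6\right)^{2} = -21 + \left(-10\right)^{2} = -21 + 100 = 79$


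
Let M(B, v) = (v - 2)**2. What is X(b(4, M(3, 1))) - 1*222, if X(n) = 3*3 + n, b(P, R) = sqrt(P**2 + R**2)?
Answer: -213 + sqrt(17) ≈ -208.88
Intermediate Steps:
M(B, v) = (-2 + v)**2
X(n) = 9 + n
X(b(4, M(3, 1))) - 1*222 = (9 + sqrt(4**2 + ((-2 + 1)**2)**2)) - 1*222 = (9 + sqrt(16 + ((-1)**2)**2)) - 222 = (9 + sqrt(16 + 1**2)) - 222 = (9 + sqrt(16 + 1)) - 222 = (9 + sqrt(17)) - 222 = -213 + sqrt(17)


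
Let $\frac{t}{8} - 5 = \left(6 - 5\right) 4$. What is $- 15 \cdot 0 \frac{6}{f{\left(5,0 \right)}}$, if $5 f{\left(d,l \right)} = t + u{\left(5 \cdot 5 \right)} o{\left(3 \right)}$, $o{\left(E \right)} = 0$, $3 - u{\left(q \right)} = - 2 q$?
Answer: $0$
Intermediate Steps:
$u{\left(q \right)} = 3 + 2 q$ ($u{\left(q \right)} = 3 - - 2 q = 3 + 2 q$)
$t = 72$ ($t = 40 + 8 \left(6 - 5\right) 4 = 40 + 8 \cdot 1 \cdot 4 = 40 + 8 \cdot 4 = 40 + 32 = 72$)
$f{\left(d,l \right)} = \frac{72}{5}$ ($f{\left(d,l \right)} = \frac{72 + \left(3 + 2 \cdot 5 \cdot 5\right) 0}{5} = \frac{72 + \left(3 + 2 \cdot 25\right) 0}{5} = \frac{72 + \left(3 + 50\right) 0}{5} = \frac{72 + 53 \cdot 0}{5} = \frac{72 + 0}{5} = \frac{1}{5} \cdot 72 = \frac{72}{5}$)
$- 15 \cdot 0 \frac{6}{f{\left(5,0 \right)}} = - 15 \cdot 0 \frac{6}{\frac{72}{5}} = - 15 \cdot 0 \cdot 6 \cdot \frac{5}{72} = - 15 \cdot 0 \cdot \frac{5}{12} = \left(-15\right) 0 = 0$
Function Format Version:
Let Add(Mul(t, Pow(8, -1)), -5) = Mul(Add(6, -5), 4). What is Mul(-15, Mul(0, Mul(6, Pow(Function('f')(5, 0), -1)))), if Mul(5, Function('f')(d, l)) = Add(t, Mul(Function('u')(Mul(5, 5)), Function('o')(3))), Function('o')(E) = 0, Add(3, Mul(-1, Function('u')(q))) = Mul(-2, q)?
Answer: 0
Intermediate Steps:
Function('u')(q) = Add(3, Mul(2, q)) (Function('u')(q) = Add(3, Mul(-1, Mul(-2, q))) = Add(3, Mul(2, q)))
t = 72 (t = Add(40, Mul(8, Mul(Add(6, -5), 4))) = Add(40, Mul(8, Mul(1, 4))) = Add(40, Mul(8, 4)) = Add(40, 32) = 72)
Function('f')(d, l) = Rational(72, 5) (Function('f')(d, l) = Mul(Rational(1, 5), Add(72, Mul(Add(3, Mul(2, Mul(5, 5))), 0))) = Mul(Rational(1, 5), Add(72, Mul(Add(3, Mul(2, 25)), 0))) = Mul(Rational(1, 5), Add(72, Mul(Add(3, 50), 0))) = Mul(Rational(1, 5), Add(72, Mul(53, 0))) = Mul(Rational(1, 5), Add(72, 0)) = Mul(Rational(1, 5), 72) = Rational(72, 5))
Mul(-15, Mul(0, Mul(6, Pow(Function('f')(5, 0), -1)))) = Mul(-15, Mul(0, Mul(6, Pow(Rational(72, 5), -1)))) = Mul(-15, Mul(0, Mul(6, Rational(5, 72)))) = Mul(-15, Mul(0, Rational(5, 12))) = Mul(-15, 0) = 0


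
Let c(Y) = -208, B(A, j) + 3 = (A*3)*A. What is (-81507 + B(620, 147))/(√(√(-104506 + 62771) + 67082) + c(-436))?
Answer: -1071690/(208 - √(67082 + I*√41735)) ≈ 21011.0 - 162.47*I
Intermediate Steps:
B(A, j) = -3 + 3*A² (B(A, j) = -3 + (A*3)*A = -3 + (3*A)*A = -3 + 3*A²)
(-81507 + B(620, 147))/(√(√(-104506 + 62771) + 67082) + c(-436)) = (-81507 + (-3 + 3*620²))/(√(√(-104506 + 62771) + 67082) - 208) = (-81507 + (-3 + 3*384400))/(√(√(-41735) + 67082) - 208) = (-81507 + (-3 + 1153200))/(√(I*√41735 + 67082) - 208) = (-81507 + 1153197)/(√(67082 + I*√41735) - 208) = 1071690/(-208 + √(67082 + I*√41735))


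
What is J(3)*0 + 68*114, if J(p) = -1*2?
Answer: 7752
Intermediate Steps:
J(p) = -2
J(3)*0 + 68*114 = -2*0 + 68*114 = 0 + 7752 = 7752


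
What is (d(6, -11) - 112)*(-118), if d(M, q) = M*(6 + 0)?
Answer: 8968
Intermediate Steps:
d(M, q) = 6*M (d(M, q) = M*6 = 6*M)
(d(6, -11) - 112)*(-118) = (6*6 - 112)*(-118) = (36 - 112)*(-118) = -76*(-118) = 8968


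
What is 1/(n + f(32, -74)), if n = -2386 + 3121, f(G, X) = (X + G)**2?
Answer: 1/2499 ≈ 0.00040016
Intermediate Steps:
f(G, X) = (G + X)**2
n = 735
1/(n + f(32, -74)) = 1/(735 + (32 - 74)**2) = 1/(735 + (-42)**2) = 1/(735 + 1764) = 1/2499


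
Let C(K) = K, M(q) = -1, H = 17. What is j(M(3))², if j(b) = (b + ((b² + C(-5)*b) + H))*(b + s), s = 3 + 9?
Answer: 58564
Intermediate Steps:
s = 12
j(b) = (12 + b)*(17 + b² - 4*b) (j(b) = (b + ((b² - 5*b) + 17))*(b + 12) = (b + (17 + b² - 5*b))*(12 + b) = (17 + b² - 4*b)*(12 + b) = (12 + b)*(17 + b² - 4*b))
j(M(3))² = (204 + (-1)³ - 31*(-1) + 8*(-1)²)² = (204 - 1 + 31 + 8*1)² = (204 - 1 + 31 + 8)² = 242² = 58564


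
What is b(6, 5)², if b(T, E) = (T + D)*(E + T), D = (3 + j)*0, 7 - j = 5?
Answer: 4356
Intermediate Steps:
j = 2 (j = 7 - 1*5 = 7 - 5 = 2)
D = 0 (D = (3 + 2)*0 = 5*0 = 0)
b(T, E) = T*(E + T) (b(T, E) = (T + 0)*(E + T) = T*(E + T))
b(6, 5)² = (6*(5 + 6))² = (6*11)² = 66² = 4356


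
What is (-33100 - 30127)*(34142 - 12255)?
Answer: -1383849349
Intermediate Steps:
(-33100 - 30127)*(34142 - 12255) = -63227*21887 = -1383849349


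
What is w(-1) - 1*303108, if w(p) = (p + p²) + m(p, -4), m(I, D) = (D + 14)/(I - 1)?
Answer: -303113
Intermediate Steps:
m(I, D) = (14 + D)/(-1 + I)
w(p) = p + p² + 10/(-1 + p) (w(p) = (p + p²) + (14 - 4)/(-1 + p) = (p + p²) + 10/(-1 + p) = p + p² + 10/(-1 + p))
w(-1) - 1*303108 = (10 + (-1)³ - 1*(-1))/(-1 - 1) - 1*303108 = (10 - 1 + 1)/(-2) - 303108 = -½*10 - 303108 = -5 - 303108 = -303113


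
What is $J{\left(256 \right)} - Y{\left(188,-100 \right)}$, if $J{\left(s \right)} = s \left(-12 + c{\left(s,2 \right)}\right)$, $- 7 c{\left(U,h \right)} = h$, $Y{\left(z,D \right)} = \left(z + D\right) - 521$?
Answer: $- \frac{18985}{7} \approx -2712.1$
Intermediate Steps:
$Y{\left(z,D \right)} = -521 + D + z$ ($Y{\left(z,D \right)} = \left(D + z\right) - 521 = -521 + D + z$)
$c{\left(U,h \right)} = - \frac{h}{7}$
$J{\left(s \right)} = - \frac{86 s}{7}$ ($J{\left(s \right)} = s \left(-12 - \frac{2}{7}\right) = s \left(- \frac{86}{7}\right) = - \frac{86 s}{7}$)
$J{\left(256 \right)} - Y{\left(188,-100 \right)} = \left(- \frac{86}{7}\right) 256 - \left(-521 - 100 + 188\right) = - \frac{22016}{7} - -433 = - \frac{22016}{7} + 433 = - \frac{18985}{7}$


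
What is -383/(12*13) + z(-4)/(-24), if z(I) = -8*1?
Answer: -331/156 ≈ -2.1218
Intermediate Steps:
z(I) = -8
-383/(12*13) + z(-4)/(-24) = -383/(12*13) - 8/(-24) = -383/156 - 8*(-1/24) = -383*1/156 + ⅓ = -383/156 + ⅓ = -331/156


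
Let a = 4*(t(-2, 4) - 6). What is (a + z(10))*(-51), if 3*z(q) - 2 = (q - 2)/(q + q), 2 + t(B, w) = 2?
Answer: 5916/5 ≈ 1183.2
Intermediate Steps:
t(B, w) = 0 (t(B, w) = -2 + 2 = 0)
z(q) = 2/3 + (-2 + q)/(6*q) (z(q) = 2/3 + ((q - 2)/(q + q))/3 = 2/3 + ((-2 + q)/((2*q)))/3 = 2/3 + ((-2 + q)*(1/(2*q)))/3 = 2/3 + ((-2 + q)/(2*q))/3 = 2/3 + (-2 + q)/(6*q))
a = -24 (a = 4*(0 - 6) = 4*(-6) = -24)
(a + z(10))*(-51) = (-24 + (1/6)*(-2 + 5*10)/10)*(-51) = (-24 + (1/6)*(1/10)*(-2 + 50))*(-51) = (-24 + (1/6)*(1/10)*48)*(-51) = (-24 + 4/5)*(-51) = -116/5*(-51) = 5916/5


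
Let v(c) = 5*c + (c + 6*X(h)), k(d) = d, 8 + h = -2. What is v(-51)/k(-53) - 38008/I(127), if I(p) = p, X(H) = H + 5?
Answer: -1971752/6731 ≈ -292.94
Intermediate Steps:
h = -10 (h = -8 - 2 = -10)
X(H) = 5 + H
v(c) = -30 + 6*c (v(c) = 5*c + (c + 6*(5 - 10)) = 5*c + (c + 6*(-5)) = 5*c + (c - 30) = 5*c + (-30 + c) = -30 + 6*c)
v(-51)/k(-53) - 38008/I(127) = (-30 + 6*(-51))/(-53) - 38008/127 = (-30 - 306)*(-1/53) - 38008*1/127 = -336*(-1/53) - 38008/127 = 336/53 - 38008/127 = -1971752/6731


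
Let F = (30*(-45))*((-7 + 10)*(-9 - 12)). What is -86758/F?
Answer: -6197/6075 ≈ -1.0201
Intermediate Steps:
F = 85050 (F = -4050*(-21) = -1350*(-63) = 85050)
-86758/F = -86758/85050 = -86758*1/85050 = -6197/6075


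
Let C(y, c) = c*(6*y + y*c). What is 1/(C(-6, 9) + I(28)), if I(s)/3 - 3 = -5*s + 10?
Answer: -1/1191 ≈ -0.00083963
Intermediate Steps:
C(y, c) = c*(6*y + c*y)
I(s) = 39 - 15*s (I(s) = 9 + 3*(-5*s + 10) = 9 + 3*(10 - 5*s) = 9 + (30 - 15*s) = 39 - 15*s)
1/(C(-6, 9) + I(28)) = 1/(9*(-6)*(6 + 9) + (39 - 15*28)) = 1/(9*(-6)*15 + (39 - 420)) = 1/(-810 - 381) = 1/(-1191) = -1/1191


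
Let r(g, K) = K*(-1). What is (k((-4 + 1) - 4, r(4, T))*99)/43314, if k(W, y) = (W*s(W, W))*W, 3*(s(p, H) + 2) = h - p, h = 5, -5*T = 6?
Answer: 1617/7219 ≈ 0.22399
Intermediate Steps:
T = -6/5 (T = -1/5*6 = -6/5 ≈ -1.2000)
r(g, K) = -K
s(p, H) = -1/3 - p/3 (s(p, H) = -2 + (5 - p)/3 = -2 + (5/3 - p/3) = -1/3 - p/3)
k(W, y) = W**2*(-1/3 - W/3) (k(W, y) = (W*(-1/3 - W/3))*W = W**2*(-1/3 - W/3))
(k((-4 + 1) - 4, r(4, T))*99)/43314 = ((((-4 + 1) - 4)**2*(-1 - ((-4 + 1) - 4))/3)*99)/43314 = (((-3 - 4)**2*(-1 - (-3 - 4))/3)*99)*(1/43314) = (((1/3)*(-7)**2*(-1 - 1*(-7)))*99)*(1/43314) = (((1/3)*49*(-1 + 7))*99)*(1/43314) = (((1/3)*49*6)*99)*(1/43314) = (98*99)*(1/43314) = 9702*(1/43314) = 1617/7219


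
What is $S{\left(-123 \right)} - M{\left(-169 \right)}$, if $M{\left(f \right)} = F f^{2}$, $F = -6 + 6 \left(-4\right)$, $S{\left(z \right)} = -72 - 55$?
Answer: $856703$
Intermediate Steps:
$S{\left(z \right)} = -127$ ($S{\left(z \right)} = -72 - 55 = -127$)
$F = -30$ ($F = -6 - 24 = -30$)
$M{\left(f \right)} = - 30 f^{2}$
$S{\left(-123 \right)} - M{\left(-169 \right)} = -127 - - 30 \left(-169\right)^{2} = -127 - \left(-30\right) 28561 = -127 - -856830 = -127 + 856830 = 856703$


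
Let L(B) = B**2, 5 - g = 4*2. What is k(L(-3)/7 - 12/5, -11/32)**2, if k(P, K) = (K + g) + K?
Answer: 3481/256 ≈ 13.598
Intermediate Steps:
g = -3 (g = 5 - 4*2 = 5 - 1*8 = 5 - 8 = -3)
k(P, K) = -3 + 2*K (k(P, K) = (K - 3) + K = (-3 + K) + K = -3 + 2*K)
k(L(-3)/7 - 12/5, -11/32)**2 = (-3 + 2*(-11/32))**2 = (-3 - 11/16)**2 = (-59/16)**2 = 3481/256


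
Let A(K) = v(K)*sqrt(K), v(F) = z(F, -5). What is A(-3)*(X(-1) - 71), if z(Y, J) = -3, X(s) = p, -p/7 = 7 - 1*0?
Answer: 360*I*sqrt(3) ≈ 623.54*I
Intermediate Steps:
p = -49 (p = -7*(7 - 1*0) = -7*(7 + 0) = -7*7 = -49)
X(s) = -49
v(F) = -3
A(K) = -3*sqrt(K)
A(-3)*(X(-1) - 71) = (-3*I*sqrt(3))*(-49 - 71) = -3*I*sqrt(3)*(-120) = 360*I*sqrt(3)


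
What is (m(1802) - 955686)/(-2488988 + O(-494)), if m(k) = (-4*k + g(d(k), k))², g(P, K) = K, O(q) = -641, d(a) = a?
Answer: -28269150/2489629 ≈ -11.355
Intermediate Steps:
m(k) = 9*k² (m(k) = (-4*k + k)² = (-3*k)² = 9*k²)
(m(1802) - 955686)/(-2488988 + O(-494)) = (9*1802² - 955686)/(-2488988 - 641) = (9*3247204 - 955686)/(-2489629) = (29224836 - 955686)*(-1/2489629) = 28269150*(-1/2489629) = -28269150/2489629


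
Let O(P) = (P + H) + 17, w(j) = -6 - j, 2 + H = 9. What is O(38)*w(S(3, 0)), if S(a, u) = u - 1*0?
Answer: -372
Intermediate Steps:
H = 7 (H = -2 + 9 = 7)
S(a, u) = u (S(a, u) = u + 0 = u)
O(P) = 24 + P (O(P) = (P + 7) + 17 = (7 + P) + 17 = 24 + P)
O(38)*w(S(3, 0)) = (24 + 38)*(-6 - 1*0) = 62*(-6 + 0) = 62*(-6) = -372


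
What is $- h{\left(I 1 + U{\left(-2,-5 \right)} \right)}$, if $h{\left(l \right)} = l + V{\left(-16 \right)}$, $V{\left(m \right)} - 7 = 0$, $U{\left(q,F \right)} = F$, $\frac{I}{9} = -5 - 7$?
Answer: $106$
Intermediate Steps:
$I = -108$ ($I = 9 \left(-5 - 7\right) = 9 \left(-12\right) = -108$)
$V{\left(m \right)} = 7$ ($V{\left(m \right)} = 7 + 0 = 7$)
$h{\left(l \right)} = 7 + l$ ($h{\left(l \right)} = l + 7 = 7 + l$)
$- h{\left(I 1 + U{\left(-2,-5 \right)} \right)} = - (7 - 113) = \left(-1\right) \left(-106\right) = 106$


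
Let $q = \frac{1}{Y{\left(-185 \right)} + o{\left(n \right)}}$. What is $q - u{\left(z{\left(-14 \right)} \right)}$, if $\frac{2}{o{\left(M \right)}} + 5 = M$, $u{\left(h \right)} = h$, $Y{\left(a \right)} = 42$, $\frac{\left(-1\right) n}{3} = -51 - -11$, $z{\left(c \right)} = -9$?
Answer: $\frac{43603}{4832} \approx 9.0238$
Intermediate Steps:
$n = 120$ ($n = - 3 \left(-51 - -11\right) = - 3 \left(-51 + 11\right) = \left(-3\right) \left(-40\right) = 120$)
$o{\left(M \right)} = \frac{2}{-5 + M}$
$q = \frac{115}{4832}$ ($q = \frac{1}{42 + \frac{2}{-5 + 120}} = \frac{1}{42 + \frac{2}{115}} = \frac{1}{\frac{4832}{115}} = \frac{115}{4832} \approx 0.0238$)
$q - u{\left(z{\left(-14 \right)} \right)} = \frac{115}{4832} - -9 = \frac{115}{4832} + 9 = \frac{43603}{4832}$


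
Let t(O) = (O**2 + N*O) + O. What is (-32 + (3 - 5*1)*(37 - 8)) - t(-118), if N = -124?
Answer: -28528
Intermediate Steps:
t(O) = O**2 - 123*O (t(O) = (O**2 - 124*O) + O = O**2 - 123*O)
(-32 + (3 - 5*1)*(37 - 8)) - t(-118) = (-32 + (3 - 5*1)*(37 - 8)) - (-118)*(-123 - 118) = (-32 + (3 - 5)*29) - (-118)*(-241) = (-32 - 2*29) - 1*28438 = (-32 - 58) - 28438 = -90 - 28438 = -28528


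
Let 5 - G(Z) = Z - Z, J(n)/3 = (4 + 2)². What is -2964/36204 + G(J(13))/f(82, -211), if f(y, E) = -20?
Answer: -4005/12068 ≈ -0.33187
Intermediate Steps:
J(n) = 108 (J(n) = 3*(4 + 2)² = 3*6² = 3*36 = 108)
G(Z) = 5 (G(Z) = 5 - (Z - Z) = 5 - 1*0 = 5 + 0 = 5)
-2964/36204 + G(J(13))/f(82, -211) = -2964/36204 + 5/(-20) = -2964*1/36204 + 5*(-1/20) = -247/3017 - ¼ = -4005/12068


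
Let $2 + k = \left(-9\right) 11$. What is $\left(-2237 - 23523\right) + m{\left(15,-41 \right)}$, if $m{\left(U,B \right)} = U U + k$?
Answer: $-25636$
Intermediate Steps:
$k = -101$ ($k = -2 - 99 = -101$)
$m{\left(U,B \right)} = -101 + U^{2}$ ($m{\left(U,B \right)} = U U - 101 = U^{2} - 101 = -101 + U^{2}$)
$\left(-2237 - 23523\right) + m{\left(15,-41 \right)} = \left(-2237 - 23523\right) - \left(101 - 15^{2}\right) = -25760 + \left(-101 + 225\right) = -25760 + 124 = -25636$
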